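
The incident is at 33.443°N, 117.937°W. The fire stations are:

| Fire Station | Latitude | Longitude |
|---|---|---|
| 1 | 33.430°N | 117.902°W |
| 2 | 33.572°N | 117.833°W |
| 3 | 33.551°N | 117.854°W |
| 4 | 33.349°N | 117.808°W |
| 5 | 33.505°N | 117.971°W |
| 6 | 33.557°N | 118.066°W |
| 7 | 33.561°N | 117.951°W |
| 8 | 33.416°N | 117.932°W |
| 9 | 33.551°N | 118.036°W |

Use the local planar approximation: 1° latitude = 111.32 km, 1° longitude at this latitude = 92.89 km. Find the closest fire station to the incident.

8

Distances from 33.443°N, 117.937°W:
1: 3.559 km
2: 17.307 km
3: 14.282 km
4: 15.909 km
5: 7.590 km
6: 17.454 km
7: 13.200 km
8: 3.041 km
9: 15.136 km
Minimum: 8 at 3.041 km.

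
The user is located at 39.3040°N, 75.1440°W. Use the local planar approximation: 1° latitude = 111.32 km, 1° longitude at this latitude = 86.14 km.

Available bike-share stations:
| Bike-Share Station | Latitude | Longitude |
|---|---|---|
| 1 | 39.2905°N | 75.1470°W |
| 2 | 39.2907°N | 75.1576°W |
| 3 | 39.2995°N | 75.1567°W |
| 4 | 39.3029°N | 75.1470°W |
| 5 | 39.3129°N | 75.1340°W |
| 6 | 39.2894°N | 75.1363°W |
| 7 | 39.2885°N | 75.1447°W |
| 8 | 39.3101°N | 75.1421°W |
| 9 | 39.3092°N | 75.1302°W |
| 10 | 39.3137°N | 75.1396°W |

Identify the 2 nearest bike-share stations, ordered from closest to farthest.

4, 8

Distances from 39.3040°N, 75.1440°W:
1: 1.5249 km
2: 1.8880 km
3: 1.2032 km
4: 0.2860 km
5: 1.3129 km
6: 1.7554 km
7: 1.7265 km
8: 0.6985 km
9: 1.3222 km
10: 1.1444 km
Sorted: 4 (0.2860 km) < 8 (0.6985 km) < 10 (1.1444 km) < 3 (1.2032 km) < …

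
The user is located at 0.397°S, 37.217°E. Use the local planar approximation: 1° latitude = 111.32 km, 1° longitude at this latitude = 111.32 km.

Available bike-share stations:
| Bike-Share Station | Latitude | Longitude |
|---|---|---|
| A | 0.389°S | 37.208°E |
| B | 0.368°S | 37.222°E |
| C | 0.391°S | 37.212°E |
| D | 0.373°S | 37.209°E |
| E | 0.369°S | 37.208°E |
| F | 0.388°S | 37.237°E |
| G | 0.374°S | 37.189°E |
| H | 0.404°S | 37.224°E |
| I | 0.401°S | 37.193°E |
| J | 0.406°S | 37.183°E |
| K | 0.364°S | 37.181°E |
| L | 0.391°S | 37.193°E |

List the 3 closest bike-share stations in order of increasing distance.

Distances from 0.397°S, 37.217°E:
A: 1.340 km
B: 3.276 km
C: 0.869 km
D: 2.816 km
E: 3.274 km
F: 2.441 km
G: 4.034 km
H: 1.102 km
I: 2.709 km
J: 3.915 km
K: 5.436 km
L: 2.754 km
Sorted: C (0.869 km) < H (1.102 km) < A (1.340 km) < F (2.441 km) < I (2.709 km) < …

C, H, A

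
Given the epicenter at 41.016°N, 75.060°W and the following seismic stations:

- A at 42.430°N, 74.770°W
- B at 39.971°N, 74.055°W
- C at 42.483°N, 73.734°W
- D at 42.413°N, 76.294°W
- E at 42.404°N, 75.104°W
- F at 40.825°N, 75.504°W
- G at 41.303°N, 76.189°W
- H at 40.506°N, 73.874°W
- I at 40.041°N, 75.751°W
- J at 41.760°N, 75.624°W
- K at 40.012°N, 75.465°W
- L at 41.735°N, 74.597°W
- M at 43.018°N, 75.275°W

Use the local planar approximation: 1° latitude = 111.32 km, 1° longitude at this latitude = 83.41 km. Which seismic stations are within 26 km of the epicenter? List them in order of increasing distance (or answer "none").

none

Distances from 41.016°N, 75.060°W:
A: 159.254 km
B: 143.386 km
C: 197.235 km
D: 186.491 km
E: 154.556 km
F: 42.704 km
G: 99.442 km
H: 114.058 km
I: 122.891 km
J: 95.250 km
K: 116.759 km
L: 88.869 km
M: 223.583 km
Threshold 26 km: none within range.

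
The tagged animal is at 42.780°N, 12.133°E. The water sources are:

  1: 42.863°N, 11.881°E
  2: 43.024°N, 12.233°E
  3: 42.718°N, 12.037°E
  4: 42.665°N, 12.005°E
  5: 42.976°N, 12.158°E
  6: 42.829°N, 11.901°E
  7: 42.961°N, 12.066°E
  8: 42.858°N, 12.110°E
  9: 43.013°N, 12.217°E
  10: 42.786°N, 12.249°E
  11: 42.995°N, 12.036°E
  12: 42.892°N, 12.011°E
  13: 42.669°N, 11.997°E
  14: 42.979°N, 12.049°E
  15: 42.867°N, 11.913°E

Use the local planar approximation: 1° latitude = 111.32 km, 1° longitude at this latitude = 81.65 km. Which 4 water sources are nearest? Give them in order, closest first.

8, 10, 3, 12

Distances from 42.780°N, 12.133°E:
1: √((0.083·111.32)² + (-0.252·81.65)²) = √(85.36947 + 423.36355) = 22.555 km
2: √((0.244·111.32)² + (0.100·81.65)²) = √(737.77859 + 66.66723) = 28.363 km
3: √((-0.062·111.32)² + (-0.096·81.65)²) = √(47.63540 + 61.44051) = 10.444 km
4: √((-0.115·111.32)² + (-0.128·81.65)²) = √(163.88608 + 109.22758) = 16.526 km
5: √((0.196·111.32)² + (0.025·81.65)²) = √(476.05654 + 4.16670) = 21.914 km
6: √((0.049·111.32)² + (-0.232·81.65)²) = √(29.75353 + 358.82967) = 19.713 km
7: √((0.181·111.32)² + (-0.067·81.65)²) = √(405.97898 + 29.92692) = 20.878 km
8: √((0.078·111.32)² + (-0.023·81.65)²) = √(75.39379 + 3.52670) = 8.884 km
9: √((0.233·111.32)² + (0.084·81.65)²) = √(672.75702 + 47.04039) = 26.829 km
10: √((0.006·111.32)² + (0.116·81.65)²) = √(0.44612 + 89.70742) = 9.495 km
11: √((0.215·111.32)² + (-0.097·81.65)²) = √(572.82678 + 62.72719) = 25.210 km
12: √((0.112·111.32)² + (-0.122·81.65)²) = √(155.44703 + 99.22750) = 15.959 km
13: √((-0.111·111.32)² + (-0.136·81.65)²) = √(152.68359 + 123.30770) = 16.613 km
14: √((0.199·111.32)² + (-0.084·81.65)²) = √(490.74123 + 47.04039) = 23.190 km
15: √((0.087·111.32)² + (-0.220·81.65)²) = √(93.79613 + 322.66937) = 20.407 km
Sorted: 8 (8.884 km) < 10 (9.495 km) < 3 (10.444 km) < 12 (15.959 km) < 4 (16.526 km) < 13 (16.613 km) < …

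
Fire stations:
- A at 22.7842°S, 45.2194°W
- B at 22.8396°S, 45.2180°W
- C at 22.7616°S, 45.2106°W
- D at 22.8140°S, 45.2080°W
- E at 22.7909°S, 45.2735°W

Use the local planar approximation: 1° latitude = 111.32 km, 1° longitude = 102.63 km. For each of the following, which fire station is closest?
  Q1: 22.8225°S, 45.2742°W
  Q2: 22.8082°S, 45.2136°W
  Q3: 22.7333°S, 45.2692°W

Q1→E; Q2→D; Q3→E

Q1 at 22.8225°S, 45.2742°W:
  A: 7.0575 km
  B: 6.0738 km
  C: 9.4109 km
  D: 6.8597 km
  E: 3.5184 km
  → nearest: E (3.5184 km)
Q2 at 22.8082°S, 45.2136°W:
  A: 2.7372 km
  B: 3.5245 km
  C: 5.1966 km
  D: 0.8644 km
  E: 6.4421 km
  → nearest: D (0.8644 km)
Q3 at 22.7333°S, 45.2692°W:
  A: 7.6307 km
  B: 12.9475 km
  C: 6.7893 km
  D: 10.9615 km
  E: 6.4272 km
  → nearest: E (6.4272 km)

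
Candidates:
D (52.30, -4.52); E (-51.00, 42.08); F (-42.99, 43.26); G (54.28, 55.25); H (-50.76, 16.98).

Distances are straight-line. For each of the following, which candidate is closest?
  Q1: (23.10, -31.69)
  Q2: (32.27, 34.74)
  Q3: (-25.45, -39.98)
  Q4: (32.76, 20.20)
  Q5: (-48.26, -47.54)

Q1→D; Q2→G; Q3→H; Q4→D; Q5→H

Q1 at (23.10, -31.69):
  D: √((29.20)² + (27.17)²) = √(852.6400 + 738.2089) = 39.89
  E: √((-74.10)² + (73.77)²) = √(5490.8100 + 5442.0129) = 104.56
  F: √((-66.09)² + (74.95)²) = √(4367.8881 + 5617.5025) = 99.93
  G: √((31.18)² + (86.94)²) = √(972.1924 + 7558.5636) = 92.36
  H: √((-73.86)² + (48.67)²) = √(5455.2996 + 2368.7689) = 88.45
  → nearest: D (39.89)
Q2 at (32.27, 34.74):
  D: √((20.03)² + (-39.26)²) = √(401.2009 + 1541.3476) = 44.07
  E: √((-83.27)² + (7.34)²) = √(6933.8929 + 53.8756) = 83.59
  F: √((-75.26)² + (8.52)²) = √(5664.0676 + 72.5904) = 75.74
  G: √((22.01)² + (20.51)²) = √(484.4401 + 420.6601) = 30.08
  H: √((-83.03)² + (-17.76)²) = √(6893.9809 + 315.4176) = 84.91
  → nearest: G (30.08)
Q3 at (-25.45, -39.98):
  D: √((77.75)² + (35.46)²) = √(6045.0625 + 1257.4116) = 85.45
  E: √((-25.55)² + (82.06)²) = √(652.8025 + 6733.8436) = 85.95
  F: √((-17.54)² + (83.24)²) = √(307.6516 + 6928.8976) = 85.07
  G: √((79.73)² + (95.23)²) = √(6356.8729 + 9068.7529) = 124.20
  H: √((-25.31)² + (56.96)²) = √(640.5961 + 3244.4416) = 62.33
  → nearest: H (62.33)
Q4 at (32.76, 20.20):
  D: √((19.54)² + (-24.72)²) = √(381.8116 + 611.0784) = 31.51
  E: √((-83.76)² + (21.88)²) = √(7015.7376 + 478.7344) = 86.57
  F: √((-75.75)² + (23.06)²) = √(5738.0625 + 531.7636) = 79.18
  G: √((21.52)² + (35.05)²) = √(463.1104 + 1228.5025) = 41.13
  H: √((-83.52)² + (-3.22)²) = √(6975.5904 + 10.3684) = 83.58
  → nearest: D (31.51)
Q5 at (-48.26, -47.54):
  D: √((100.56)² + (43.02)²) = √(10112.3136 + 1850.7204) = 109.38
  E: √((-2.74)² + (89.62)²) = √(7.5076 + 8031.7444) = 89.66
  F: √((5.27)² + (90.80)²) = √(27.7729 + 8244.6400) = 90.95
  G: √((102.54)² + (102.79)²) = √(10514.4516 + 10565.7841) = 145.19
  H: √((-2.50)² + (64.52)²) = √(6.2500 + 4162.8304) = 64.57
  → nearest: H (64.57)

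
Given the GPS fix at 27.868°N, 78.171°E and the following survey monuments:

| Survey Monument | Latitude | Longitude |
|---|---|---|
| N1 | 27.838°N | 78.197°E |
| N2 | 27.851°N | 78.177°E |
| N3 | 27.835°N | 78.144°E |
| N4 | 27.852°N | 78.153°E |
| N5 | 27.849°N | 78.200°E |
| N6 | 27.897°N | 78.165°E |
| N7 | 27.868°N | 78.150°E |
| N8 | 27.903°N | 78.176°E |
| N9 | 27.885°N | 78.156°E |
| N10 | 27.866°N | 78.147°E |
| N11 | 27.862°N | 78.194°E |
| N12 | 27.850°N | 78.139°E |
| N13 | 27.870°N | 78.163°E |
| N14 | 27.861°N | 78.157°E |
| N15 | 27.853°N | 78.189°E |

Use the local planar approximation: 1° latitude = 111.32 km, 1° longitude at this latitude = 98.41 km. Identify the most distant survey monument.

N3

Distances from 27.868°N, 78.171°E:
N1: √((-0.030·111.32)² + (0.026·98.41)²) = √(11.15293 + 6.54674) = 4.207 km
N2: √((-0.017·111.32)² + (0.006·98.41)²) = √(3.58133 + 0.34864) = 1.982 km
N3: √((-0.033·111.32)² + (-0.027·98.41)²) = √(13.49504 + 7.06002) = 4.534 km
N4: √((-0.016·111.32)² + (-0.018·98.41)²) = √(3.17239 + 3.13779) = 2.512 km
N5: √((-0.019·111.32)² + (0.029·98.41)²) = √(4.47356 + 8.14469) = 3.552 km
N6: √((0.029·111.32)² + (-0.006·98.41)²) = √(10.42179 + 0.34864) = 3.282 km
N7: √((0.000·111.32)² + (-0.021·98.41)²) = √(0.00000 + 4.27088) = 2.067 km
N8: √((0.035·111.32)² + (0.005·98.41)²) = √(15.18037 + 0.24211) = 3.927 km
N9: √((0.017·111.32)² + (-0.015·98.41)²) = √(3.58133 + 2.17902) = 2.400 km
N10: √((-0.002·111.32)² + (-0.024·98.41)²) = √(0.04957 + 5.57829) = 2.372 km
N11: √((-0.006·111.32)² + (0.023·98.41)²) = √(0.44612 + 5.12312) = 2.360 km
N12: √((-0.018·111.32)² + (-0.032·98.41)²) = √(4.01505 + 9.91696) = 3.733 km
N13: √((0.002·111.32)² + (-0.008·98.41)²) = √(0.04957 + 0.61981) = 0.818 km
N14: √((-0.007·111.32)² + (-0.014·98.41)²) = √(0.60721 + 1.89817) = 1.583 km
N15: √((-0.015·111.32)² + (0.018·98.41)²) = √(2.78823 + 3.13779) = 2.434 km
Maximum: N3 at 4.534 km.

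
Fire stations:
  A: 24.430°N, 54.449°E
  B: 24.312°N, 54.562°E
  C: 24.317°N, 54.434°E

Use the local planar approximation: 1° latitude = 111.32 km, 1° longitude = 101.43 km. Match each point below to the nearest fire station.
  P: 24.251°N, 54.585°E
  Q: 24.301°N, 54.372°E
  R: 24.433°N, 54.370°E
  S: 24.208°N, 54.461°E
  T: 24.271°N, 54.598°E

P→B; Q→C; R→A; S→C; T→B

P at 24.251°N, 54.585°E:
  A: 24.235 km
  B: 7.180 km
  C: 16.987 km
  → nearest: B (7.180 km)
Q at 24.301°N, 54.372°E:
  A: 16.347 km
  B: 19.311 km
  C: 6.536 km
  → nearest: C (6.536 km)
R at 24.433°N, 54.370°E:
  A: 8.020 km
  B: 23.679 km
  C: 14.453 km
  → nearest: A (8.020 km)
S at 24.208°N, 54.461°E:
  A: 24.743 km
  B: 15.459 km
  C: 12.439 km
  → nearest: C (12.439 km)
T at 24.271°N, 54.598°E:
  A: 23.274 km
  B: 5.845 km
  C: 17.405 km
  → nearest: B (5.845 km)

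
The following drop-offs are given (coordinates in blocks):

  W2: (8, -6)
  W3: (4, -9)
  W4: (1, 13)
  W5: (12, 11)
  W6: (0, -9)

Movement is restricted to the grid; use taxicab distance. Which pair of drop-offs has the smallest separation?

W3 and W6

Pairwise distances:
W3–W6: 4 blocks
W2–W3: 7 blocks
W2–W6: 11 blocks
W4–W5: 13 blocks
W2–W5: 21 blocks
W4–W6: 23 blocks
W3–W4: 25 blocks
W2–W4: 26 blocks
W3–W5: 28 blocks
W5–W6: 32 blocks
Closest pair: W3–W6 at 4 blocks.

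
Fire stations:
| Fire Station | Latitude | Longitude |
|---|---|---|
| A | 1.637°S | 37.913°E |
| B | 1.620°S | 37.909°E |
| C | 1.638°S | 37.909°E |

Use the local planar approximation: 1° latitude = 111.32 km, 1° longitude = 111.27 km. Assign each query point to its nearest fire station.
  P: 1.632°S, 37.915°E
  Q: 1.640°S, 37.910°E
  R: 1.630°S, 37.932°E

P→A; Q→C; R→A

P at 1.632°S, 37.915°E:
  A: √((-0.005·111.32)² + (-0.002·111.27)²) = √(0.30980 + 0.04952) = 0.599 km
  B: √((0.012·111.32)² + (-0.006·111.27)²) = √(1.78447 + 0.44572) = 1.493 km
  C: √((-0.006·111.32)² + (-0.006·111.27)²) = √(0.44612 + 0.44572) = 0.944 km
  → nearest: A (0.599 km)
Q at 1.640°S, 37.910°E:
  A: √((0.003·111.32)² + (0.003·111.27)²) = √(0.11153 + 0.11143) = 0.472 km
  B: √((0.020·111.32)² + (-0.001·111.27)²) = √(4.95686 + 0.01238) = 2.229 km
  C: √((0.002·111.32)² + (-0.001·111.27)²) = √(0.04957 + 0.01238) = 0.249 km
  → nearest: C (0.249 km)
R at 1.630°S, 37.932°E:
  A: √((-0.007·111.32)² + (-0.019·111.27)²) = √(0.60721 + 4.46955) = 2.253 km
  B: √((0.010·111.32)² + (-0.023·111.27)²) = √(1.23921 + 6.54956) = 2.791 km
  C: √((-0.008·111.32)² + (-0.023·111.27)²) = √(0.79310 + 6.54956) = 2.710 km
  → nearest: A (2.253 km)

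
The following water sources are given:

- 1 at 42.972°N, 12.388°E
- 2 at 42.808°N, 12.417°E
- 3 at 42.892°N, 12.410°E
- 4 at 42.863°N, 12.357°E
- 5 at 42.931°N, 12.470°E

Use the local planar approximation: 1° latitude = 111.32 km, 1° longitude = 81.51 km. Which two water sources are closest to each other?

Pairwise distances:
1–2: 18.409 km
1–3: 9.084 km
1–4: 12.394 km
1–5: 8.093 km
2–3: 9.368 km
2–4: 7.836 km
2–5: 14.358 km
3–4: 5.393 km
3–5: 6.540 km
4–5: 11.922 km
Closest pair: 3–4 at 5.393 km.

3 and 4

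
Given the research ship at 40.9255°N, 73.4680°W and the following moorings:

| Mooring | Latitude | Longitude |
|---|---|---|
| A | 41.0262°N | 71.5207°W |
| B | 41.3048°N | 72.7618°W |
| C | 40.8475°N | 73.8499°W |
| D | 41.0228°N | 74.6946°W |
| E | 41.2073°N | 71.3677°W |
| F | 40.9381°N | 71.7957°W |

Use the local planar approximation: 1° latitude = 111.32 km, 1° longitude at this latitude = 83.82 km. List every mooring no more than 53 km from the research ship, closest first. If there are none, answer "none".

Distances from 40.9255°N, 73.4680°W:
A: √((0.1007·111.32)² + (1.9473·83.82)²) = √(125.662396 + 26641.645225) = 163.6072 km
B: √((0.3793·111.32)² + (0.7062·83.82)²) = √(1782.838815 + 3503.892225) = 72.7099 km
C: √((-0.0780·111.32)² + (-0.3819·83.82)²) = √(75.393794 + 1024.695030) = 33.1676 km
D: √((0.0973·111.32)² + (-1.2266·83.82)²) = √(117.320006 + 10570.638812) = 103.3826 km
E: √((0.2818·111.32)² + (2.1003·83.82)²) = √(984.075394 + 30992.597615) = 178.8202 km
F: √((0.0126·111.32)² + (1.6723·83.82)²) = √(1.967377 + 19648.241728) = 140.1792 km
Threshold 53 km: C (33.1676 km) is within range.

C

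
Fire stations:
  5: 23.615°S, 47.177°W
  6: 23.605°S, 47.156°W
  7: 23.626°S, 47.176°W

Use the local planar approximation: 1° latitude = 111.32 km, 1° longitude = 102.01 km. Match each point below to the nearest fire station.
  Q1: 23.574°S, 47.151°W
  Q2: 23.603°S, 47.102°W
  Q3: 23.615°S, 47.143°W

Q1→6; Q2→6; Q3→6

Q1 at 23.574°S, 47.151°W:
  5: 5.279 km
  6: 3.488 km
  7: 6.326 km
  → nearest: 6 (3.488 km)
Q2 at 23.603°S, 47.102°W:
  5: 7.766 km
  6: 5.513 km
  7: 7.971 km
  → nearest: 6 (5.513 km)
Q3 at 23.615°S, 47.143°W:
  5: 3.468 km
  6: 1.731 km
  7: 3.582 km
  → nearest: 6 (1.731 km)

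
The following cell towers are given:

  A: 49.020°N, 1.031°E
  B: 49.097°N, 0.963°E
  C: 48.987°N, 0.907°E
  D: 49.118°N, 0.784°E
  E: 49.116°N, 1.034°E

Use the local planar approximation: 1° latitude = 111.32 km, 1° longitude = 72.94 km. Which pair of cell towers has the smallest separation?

B and E

Pairwise distances:
B–E: √((0.019·111.32)² + (0.071·72.94)²) = √(4.47356 + 26.81935) = 5.594 km
A–C: √((-0.033·111.32)² + (-0.124·72.94)²) = √(13.49504 + 81.80407) = 9.762 km
A–B: √((0.077·111.32)² + (-0.068·72.94)²) = √(73.47301 + 24.60081) = 9.903 km
A–E: √((0.096·111.32)² + (0.003·72.94)²) = √(114.20598 + 0.04788) = 10.689 km
B–C: √((-0.110·111.32)² + (-0.056·72.94)²) = √(149.94492 + 16.68428) = 12.908 km
B–D: √((0.021·111.32)² + (-0.179·72.94)²) = √(5.46493 + 170.46593) = 13.264 km
C–E: √((0.129·111.32)² + (0.127·72.94)²) = √(206.21764 + 85.81021) = 17.089 km
C–D: √((0.131·111.32)² + (-0.123·72.94)²) = √(212.66156 + 80.48997) = 17.122 km
D–E: √((-0.002·111.32)² + (0.250·72.94)²) = √(0.04957 + 332.51522) = 18.236 km
A–D: √((0.098·111.32)² + (-0.247·72.94)²) = √(119.01414 + 324.58274) = 21.062 km
Closest pair: B–E at 5.594 km.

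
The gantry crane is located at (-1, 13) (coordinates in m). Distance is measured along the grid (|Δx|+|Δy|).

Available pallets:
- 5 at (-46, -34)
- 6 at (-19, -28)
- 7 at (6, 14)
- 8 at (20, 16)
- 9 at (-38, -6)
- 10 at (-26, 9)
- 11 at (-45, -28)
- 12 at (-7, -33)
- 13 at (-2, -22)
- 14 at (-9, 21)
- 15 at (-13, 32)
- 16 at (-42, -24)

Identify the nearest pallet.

Distances from (-1, 13):
5: 92 m
6: 59 m
7: 8 m
8: 24 m
9: 56 m
10: 29 m
11: 85 m
12: 52 m
13: 36 m
14: 16 m
15: 31 m
16: 78 m
Minimum: 7 at 8 m.

7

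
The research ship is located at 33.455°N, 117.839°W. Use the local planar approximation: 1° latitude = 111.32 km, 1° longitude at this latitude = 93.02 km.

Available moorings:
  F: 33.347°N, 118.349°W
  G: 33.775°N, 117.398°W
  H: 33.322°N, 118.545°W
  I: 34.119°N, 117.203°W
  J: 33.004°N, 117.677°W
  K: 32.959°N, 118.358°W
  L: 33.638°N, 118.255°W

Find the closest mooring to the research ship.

Distances from 33.455°N, 117.839°W:
F: √((-0.108·111.32)² + (-0.510·93.02)²) = √(144.54195 + 2250.57258) = 48.940 km
G: √((0.320·111.32)² + (0.441·93.02)²) = √(1268.95538 + 1682.78972) = 54.330 km
H: √((-0.133·111.32)² + (-0.706·93.02)²) = √(219.20461 + 4312.82735) = 67.320 km
I: √((0.664·111.32)² + (0.636·93.02)²) = √(5463.64602 + 3499.99079) = 94.676 km
J: √((-0.451·111.32)² + (0.162·93.02)²) = √(2520.57416 + 227.08199) = 52.418 km
K: √((-0.496·111.32)² + (-0.519·93.02)²) = √(3048.66530 + 2330.70542) = 73.344 km
L: √((0.183·111.32)² + (-0.416·93.02)²) = √(415.00046 + 1497.40518) = 43.731 km
Minimum: L at 43.731 km.

L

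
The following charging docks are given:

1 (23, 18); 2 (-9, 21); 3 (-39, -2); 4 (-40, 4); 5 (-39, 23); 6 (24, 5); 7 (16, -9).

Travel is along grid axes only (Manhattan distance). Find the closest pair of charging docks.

3 and 4

Pairwise distances:
1–2: |-32| + |3| = 32 + 3 = 35
1–3: |-62| + |-20| = 62 + 20 = 82
1–4: |-63| + |-14| = 63 + 14 = 77
1–5: |-62| + |5| = 62 + 5 = 67
1–6: |1| + |-13| = 1 + 13 = 14
1–7: |-7| + |-27| = 7 + 27 = 34
2–3: |-30| + |-23| = 30 + 23 = 53
2–4: |-31| + |-17| = 31 + 17 = 48
2–5: |-30| + |2| = 30 + 2 = 32
2–6: |33| + |-16| = 33 + 16 = 49
2–7: |25| + |-30| = 25 + 30 = 55
3–4: |-1| + |6| = 1 + 6 = 7
3–5: |0| + |25| = 0 + 25 = 25
3–6: |63| + |7| = 63 + 7 = 70
3–7: |55| + |-7| = 55 + 7 = 62
4–5: |1| + |19| = 1 + 19 = 20
4–6: |64| + |1| = 64 + 1 = 65
4–7: |56| + |-13| = 56 + 13 = 69
5–6: |63| + |-18| = 63 + 18 = 81
5–7: |55| + |-32| = 55 + 32 = 87
6–7: |-8| + |-14| = 8 + 14 = 22
Closest pair: 3–4 at 7.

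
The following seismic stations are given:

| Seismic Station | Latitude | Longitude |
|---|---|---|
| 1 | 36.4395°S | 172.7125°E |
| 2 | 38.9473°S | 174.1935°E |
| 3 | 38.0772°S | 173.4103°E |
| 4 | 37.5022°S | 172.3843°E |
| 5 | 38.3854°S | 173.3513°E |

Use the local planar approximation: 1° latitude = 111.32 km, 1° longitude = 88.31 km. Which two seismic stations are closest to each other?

3 and 5

Pairwise distances:
3–5: 34.7022 km
2–5: 97.1812 km
3–4: 110.9352 km
2–3: 119.0188 km
1–4: 121.7985 km
4–5: 130.2261 km
1–3: 192.4418 km
1–5: 223.8427 km
2–4: 226.7273 km
1–2: 308.2859 km
Closest pair: 3–5 at 34.7022 km.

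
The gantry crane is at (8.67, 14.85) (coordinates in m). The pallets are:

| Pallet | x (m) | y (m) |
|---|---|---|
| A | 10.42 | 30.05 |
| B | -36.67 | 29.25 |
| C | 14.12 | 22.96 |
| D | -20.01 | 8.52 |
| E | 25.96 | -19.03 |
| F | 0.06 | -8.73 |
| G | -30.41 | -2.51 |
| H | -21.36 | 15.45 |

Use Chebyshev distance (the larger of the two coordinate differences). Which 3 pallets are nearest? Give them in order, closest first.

C, A, F

Distances from (8.67, 14.85):
A: 15.20 m
B: 45.34 m
C: 8.11 m
D: 28.68 m
E: 33.88 m
F: 23.58 m
G: 39.08 m
H: 30.03 m
Sorted: C (8.11 m) < A (15.20 m) < F (23.58 m) < D (28.68 m) < H (30.03 m) < …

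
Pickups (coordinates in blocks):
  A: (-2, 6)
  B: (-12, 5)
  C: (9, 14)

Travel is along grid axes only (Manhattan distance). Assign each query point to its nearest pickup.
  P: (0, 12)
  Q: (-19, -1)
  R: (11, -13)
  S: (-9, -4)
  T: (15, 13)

P at (0, 12):
  A: 8 blocks
  B: 19 blocks
  C: 11 blocks
  → nearest: A (8 blocks)
Q at (-19, -1):
  A: 24 blocks
  B: 13 blocks
  C: 43 blocks
  → nearest: B (13 blocks)
R at (11, -13):
  A: 32 blocks
  B: 41 blocks
  C: 29 blocks
  → nearest: C (29 blocks)
S at (-9, -4):
  A: 17 blocks
  B: 12 blocks
  C: 36 blocks
  → nearest: B (12 blocks)
T at (15, 13):
  A: 24 blocks
  B: 35 blocks
  C: 7 blocks
  → nearest: C (7 blocks)

P→A; Q→B; R→C; S→B; T→C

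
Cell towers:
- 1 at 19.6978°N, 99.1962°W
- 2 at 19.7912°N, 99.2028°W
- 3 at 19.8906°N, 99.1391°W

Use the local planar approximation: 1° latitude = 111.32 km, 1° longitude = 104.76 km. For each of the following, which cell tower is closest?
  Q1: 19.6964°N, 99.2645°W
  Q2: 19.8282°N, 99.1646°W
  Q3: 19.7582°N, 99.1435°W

Q1 at 19.6964°N, 99.2645°W:
  1: √((0.0014·111.32)² + (0.0683·104.76)²) = √(0.024289 + 51.195570) = 7.1568 km
  2: √((0.0948·111.32)² + (0.0617·104.76)²) = √(111.368679 + 41.779314) = 12.3753 km
  3: √((0.1942·111.32)² + (0.1254·104.76)²) = √(467.352797 + 172.578247) = 25.2969 km
  → nearest: 1 (7.1568 km)
Q2 at 19.8282°N, 99.1646°W:
  1: √((-0.1304·111.32)² + (-0.0316·104.76)²) = √(210.717972 + 10.958854) = 14.8888 km
  2: √((-0.0370·111.32)² + (-0.0382·104.76)²) = √(16.964843 + 16.014659) = 5.7428 km
  3: √((0.0624·111.32)² + (0.0255·104.76)²) = √(48.252028 + 7.136271) = 7.4423 km
  → nearest: 2 (5.7428 km)
Q3 at 19.7582°N, 99.1435°W:
  1: √((-0.0604·111.32)² + (-0.0527·104.76)²) = √(45.208518 + 30.479807) = 8.6999 km
  2: √((0.0330·111.32)² + (-0.0593·104.76)²) = √(13.495043 + 38.592274) = 7.2172 km
  3: √((0.1324·111.32)² + (0.0044·104.76)²) = √(217.231282 + 0.212469) = 14.7460 km
  → nearest: 2 (7.2172 km)

Q1→1; Q2→2; Q3→2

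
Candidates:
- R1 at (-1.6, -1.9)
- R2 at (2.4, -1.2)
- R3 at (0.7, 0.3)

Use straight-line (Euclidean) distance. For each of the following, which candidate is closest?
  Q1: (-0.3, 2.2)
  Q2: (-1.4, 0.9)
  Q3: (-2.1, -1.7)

Q1→R3; Q2→R3; Q3→R1

Q1 at (-0.3, 2.2):
  R1: √((-1.3)² + (-4.1)²) = √(1.690000 + 16.810000) = 4.3012
  R2: √((2.7)² + (-3.4)²) = √(7.290000 + 11.560000) = 4.3417
  R3: √((1.0)² + (-1.9)²) = √(1.000000 + 3.610000) = 2.1471
  → nearest: R3 (2.1471)
Q2 at (-1.4, 0.9):
  R1: √((-0.2)² + (-2.8)²) = √(0.040000 + 7.840000) = 2.8071
  R2: √((3.8)² + (-2.1)²) = √(14.440000 + 4.410000) = 4.3417
  R3: √((2.1)² + (-0.6)²) = √(4.410000 + 0.360000) = 2.1840
  → nearest: R3 (2.1840)
Q3 at (-2.1, -1.7):
  R1: √((0.5)² + (-0.2)²) = √(0.250000 + 0.040000) = 0.5385
  R2: √((4.5)² + (0.5)²) = √(20.250000 + 0.250000) = 4.5277
  R3: √((2.8)² + (2.0)²) = √(7.840000 + 4.000000) = 3.4409
  → nearest: R1 (0.5385)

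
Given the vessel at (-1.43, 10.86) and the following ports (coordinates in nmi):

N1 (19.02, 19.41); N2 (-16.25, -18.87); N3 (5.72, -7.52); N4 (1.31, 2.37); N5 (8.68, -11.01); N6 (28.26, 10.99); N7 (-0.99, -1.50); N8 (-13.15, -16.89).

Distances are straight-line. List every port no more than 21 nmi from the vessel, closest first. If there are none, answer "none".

N4, N7, N3

Distances from (-1.43, 10.86):
N1: √((20.45)² + (8.55)²) = √(418.2025 + 73.1025) = 22.17 nmi
N2: √((-14.82)² + (-29.73)²) = √(219.6324 + 883.8729) = 33.22 nmi
N3: √((7.15)² + (-18.38)²) = √(51.1225 + 337.8244) = 19.72 nmi
N4: √((2.74)² + (-8.49)²) = √(7.5076 + 72.0801) = 8.92 nmi
N5: √((10.11)² + (-21.87)²) = √(102.2121 + 478.2969) = 24.09 nmi
N6: √((29.69)² + (0.13)²) = √(881.4961 + 0.0169) = 29.69 nmi
N7: √((0.44)² + (-12.36)²) = √(0.1936 + 152.7696) = 12.37 nmi
N8: √((-11.72)² + (-27.75)²) = √(137.3584 + 770.0625) = 30.12 nmi
Threshold 21 nmi: N4 (8.92 nmi), N7 (12.37 nmi), N3 (19.72 nmi) are within range.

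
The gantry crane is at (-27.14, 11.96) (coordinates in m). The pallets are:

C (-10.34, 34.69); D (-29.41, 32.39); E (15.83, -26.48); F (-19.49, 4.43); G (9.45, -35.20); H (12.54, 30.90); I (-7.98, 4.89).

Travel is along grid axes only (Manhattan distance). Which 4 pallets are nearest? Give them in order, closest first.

F, D, I, C

Distances from (-27.14, 11.96):
C: |16.80| + |22.73| = 16.80 + 22.73 = 39.53 m
D: |-2.27| + |20.43| = 2.27 + 20.43 = 22.70 m
E: |42.97| + |-38.44| = 42.97 + 38.44 = 81.41 m
F: |7.65| + |-7.53| = 7.65 + 7.53 = 15.18 m
G: |36.59| + |-47.16| = 36.59 + 47.16 = 83.75 m
H: |39.68| + |18.94| = 39.68 + 18.94 = 58.62 m
I: |19.16| + |-7.07| = 19.16 + 7.07 = 26.23 m
Sorted: F (15.18 m) < D (22.70 m) < I (26.23 m) < C (39.53 m) < H (58.62 m) < E (81.41 m) < …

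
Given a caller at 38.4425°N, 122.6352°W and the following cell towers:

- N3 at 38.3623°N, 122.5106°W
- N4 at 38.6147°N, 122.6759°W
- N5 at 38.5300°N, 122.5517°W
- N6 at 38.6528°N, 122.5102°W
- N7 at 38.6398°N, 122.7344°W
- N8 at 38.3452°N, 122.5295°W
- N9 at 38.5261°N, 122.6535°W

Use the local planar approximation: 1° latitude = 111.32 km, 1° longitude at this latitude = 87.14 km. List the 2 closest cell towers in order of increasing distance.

Distances from 38.4425°N, 122.6352°W:
N3: 14.0569 km
N4: 19.4946 km
N5: 12.1581 km
N6: 25.8206 km
N7: 23.6033 km
N8: 14.2182 km
N9: 9.4420 km
Sorted: N9 (9.4420 km) < N5 (12.1581 km) < N3 (14.0569 km) < N8 (14.2182 km) < …

N9, N5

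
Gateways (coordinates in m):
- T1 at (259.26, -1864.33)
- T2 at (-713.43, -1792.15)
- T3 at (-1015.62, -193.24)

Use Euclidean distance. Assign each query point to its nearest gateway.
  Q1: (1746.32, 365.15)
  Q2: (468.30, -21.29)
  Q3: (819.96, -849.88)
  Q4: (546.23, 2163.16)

Q1 at (1746.32, 365.15):
  T1: √((-1487.06)² + (-2229.48)²) = √(2211347.4436 + 4970581.0704) = 2679.91 m
  T2: √((-2459.75)² + (-2157.30)²) = √(6050370.0625 + 4653943.2900) = 3271.74 m
  T3: √((-2761.94)² + (-558.39)²) = √(7628312.5636 + 311799.3921) = 2817.82 m
  → nearest: T1 (2679.91 m)
Q2 at (468.30, -21.29):
  T1: √((-209.04)² + (-1843.04)²) = √(43697.7216 + 3396796.4416) = 1854.86 m
  T2: √((-1181.73)² + (-1770.86)²) = √(1396485.7929 + 3135945.1396) = 2128.95 m
  T3: √((-1483.92)² + (-171.95)²) = √(2202018.5664 + 29566.8025) = 1493.85 m
  → nearest: T3 (1493.85 m)
Q3 at (819.96, -849.88):
  T1: √((-560.70)² + (-1014.45)²) = √(314384.4900 + 1029108.8025) = 1159.09 m
  T2: √((-1533.39)² + (-942.27)²) = √(2351284.8921 + 887872.7529) = 1799.77 m
  T3: √((-1835.58)² + (656.64)²) = √(3369353.9364 + 431176.0896) = 1949.49 m
  → nearest: T1 (1159.09 m)
Q4 at (546.23, 2163.16):
  T1: √((-286.97)² + (-4027.49)²) = √(82351.7809 + 16220675.7001) = 4037.70 m
  T2: √((-1259.66)² + (-3955.31)²) = √(1586743.3156 + 15644477.1961) = 4151.05 m
  T3: √((-1561.85)² + (-2356.40)²) = √(2439375.4225 + 5552620.9600) = 2827.01 m
  → nearest: T3 (2827.01 m)

Q1→T1; Q2→T3; Q3→T1; Q4→T3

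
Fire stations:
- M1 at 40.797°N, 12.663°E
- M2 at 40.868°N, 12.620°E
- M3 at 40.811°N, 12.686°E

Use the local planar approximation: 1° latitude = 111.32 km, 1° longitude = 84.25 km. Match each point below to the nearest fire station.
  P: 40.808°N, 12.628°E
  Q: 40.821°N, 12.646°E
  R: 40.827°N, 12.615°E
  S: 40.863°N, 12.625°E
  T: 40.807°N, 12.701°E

P at 40.808°N, 12.628°E:
  M1: 3.193 km
  M2: 6.713 km
  M3: 4.898 km
  → nearest: M1 (3.193 km)
Q at 40.821°N, 12.646°E:
  M1: 3.031 km
  M2: 5.672 km
  M3: 3.549 km
  → nearest: M1 (3.031 km)
R at 40.827°N, 12.615°E:
  M1: 5.245 km
  M2: 4.584 km
  M3: 6.241 km
  → nearest: M2 (4.584 km)
S at 40.863°N, 12.625°E:
  M1: 8.014 km
  M2: 0.698 km
  M3: 7.741 km
  → nearest: M2 (0.698 km)
T at 40.807°N, 12.701°E:
  M1: 3.390 km
  M2: 9.627 km
  M3: 1.340 km
  → nearest: M3 (1.340 km)

P→M1; Q→M1; R→M2; S→M2; T→M3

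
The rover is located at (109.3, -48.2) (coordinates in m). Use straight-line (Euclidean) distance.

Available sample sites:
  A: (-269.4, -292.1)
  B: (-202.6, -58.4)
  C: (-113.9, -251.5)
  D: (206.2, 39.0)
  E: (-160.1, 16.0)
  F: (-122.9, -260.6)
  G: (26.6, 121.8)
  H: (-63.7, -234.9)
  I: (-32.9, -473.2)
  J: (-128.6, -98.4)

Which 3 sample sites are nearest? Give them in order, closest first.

D, G, J

Distances from (109.3, -48.2):
A: 450.4 m
B: 312.1 m
C: 301.9 m
D: 130.4 m
E: 276.9 m
F: 314.7 m
G: 189.0 m
H: 254.5 m
I: 448.2 m
J: 243.1 m
Sorted: D (130.4 m) < G (189.0 m) < J (243.1 m) < H (254.5 m) < E (276.9 m) < …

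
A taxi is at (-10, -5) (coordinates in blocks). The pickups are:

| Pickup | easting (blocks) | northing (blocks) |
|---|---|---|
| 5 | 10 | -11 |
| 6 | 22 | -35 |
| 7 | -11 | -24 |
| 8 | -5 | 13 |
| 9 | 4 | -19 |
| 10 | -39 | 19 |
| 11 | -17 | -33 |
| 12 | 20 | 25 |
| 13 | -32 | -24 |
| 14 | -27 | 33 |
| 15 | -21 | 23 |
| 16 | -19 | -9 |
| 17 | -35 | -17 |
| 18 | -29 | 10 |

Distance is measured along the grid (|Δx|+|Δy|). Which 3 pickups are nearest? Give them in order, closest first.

16, 7, 8

Distances from (-10, -5):
5: |20| + |-6| = 20 + 6 = 26 blocks
6: |32| + |-30| = 32 + 30 = 62 blocks
7: |-1| + |-19| = 1 + 19 = 20 blocks
8: |5| + |18| = 5 + 18 = 23 blocks
9: |14| + |-14| = 14 + 14 = 28 blocks
10: |-29| + |24| = 29 + 24 = 53 blocks
11: |-7| + |-28| = 7 + 28 = 35 blocks
12: |30| + |30| = 30 + 30 = 60 blocks
13: |-22| + |-19| = 22 + 19 = 41 blocks
14: |-17| + |38| = 17 + 38 = 55 blocks
15: |-11| + |28| = 11 + 28 = 39 blocks
16: |-9| + |-4| = 9 + 4 = 13 blocks
17: |-25| + |-12| = 25 + 12 = 37 blocks
18: |-19| + |15| = 19 + 15 = 34 blocks
Sorted: 16 (13 blocks) < 7 (20 blocks) < 8 (23 blocks) < 5 (26 blocks) < 9 (28 blocks) < …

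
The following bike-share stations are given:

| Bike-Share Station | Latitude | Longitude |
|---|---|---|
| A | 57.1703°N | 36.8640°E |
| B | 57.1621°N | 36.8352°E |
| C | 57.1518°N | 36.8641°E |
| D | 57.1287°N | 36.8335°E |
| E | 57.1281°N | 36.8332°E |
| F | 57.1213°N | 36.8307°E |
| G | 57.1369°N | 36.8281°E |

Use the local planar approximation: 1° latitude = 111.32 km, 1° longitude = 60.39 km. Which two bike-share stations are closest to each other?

Pairwise distances:
A–B: √((-0.0082·111.32)² + (-0.0288·60.39)²) = √(0.833248 + 3.024928) = 1.9642 km
A–C: √((-0.0185·111.32)² + (0.0001·60.39)²) = √(4.241211 + 0.000036) = 2.0594 km
A–D: √((-0.0416·111.32)² + (-0.0305·60.39)²) = √(21.445346 + 3.392577) = 4.9838 km
A–E: √((-0.0422·111.32)² + (-0.0308·60.39)²) = √(22.068423 + 3.459645) = 5.0525 km
A–F: √((-0.0490·111.32)² + (-0.0333·60.39)²) = √(29.753534 + 4.044069) = 5.8136 km
A–G: √((-0.0334·111.32)² + (-0.0359·60.39)²) = √(13.824178 + 4.700228) = 4.3040 km
B–C: √((-0.0103·111.32)² + (0.0289·60.39)²) = √(1.314682 + 3.045971) = 2.0882 km
B–D: √((-0.0334·111.32)² + (-0.0017·60.39)²) = √(13.824178 + 0.010540) = 3.7195 km
B–E: √((-0.0340·111.32)² + (-0.0020·60.39)²) = √(14.325317 + 0.014588) = 3.7868 km
B–F: √((-0.0408·111.32)² + (-0.0045·60.39)²) = √(20.628456 + 0.073851) = 4.5500 km
B–G: √((-0.0252·111.32)² + (-0.0071·60.39)²) = √(7.869506 + 0.183843) = 2.8378 km
C–D: √((-0.0231·111.32)² + (-0.0306·60.39)²) = √(6.612571 + 3.414860) = 3.1666 km
C–E: √((-0.0237·111.32)² + (-0.0309·60.39)²) = √(6.960542 + 3.482146) = 3.2315 km
C–F: √((-0.0305·111.32)² + (-0.0334·60.39)²) = √(11.527790 + 4.068394) = 3.9492 km
C–G: √((-0.0149·111.32)² + (-0.0360·60.39)²) = √(2.751180 + 4.726450) = 2.7345 km
D–E: √((-0.0006·111.32)² + (-0.0003·60.39)²) = √(0.004461 + 0.000328) = 0.0692 km
D–F: √((-0.0074·111.32)² + (-0.0028·60.39)²) = √(0.678594 + 0.028592) = 0.8409 km
D–G: √((0.0082·111.32)² + (-0.0054·60.39)²) = √(0.833248 + 0.106345) = 0.9693 km
E–F: √((-0.0068·111.32)² + (-0.0025·60.39)²) = √(0.573013 + 0.022793) = 0.7719 km
E–G: √((0.0088·111.32)² + (-0.0051·60.39)²) = √(0.959648 + 0.094857) = 1.0269 km
F–G: √((0.0156·111.32)² + (-0.0026·60.39)²) = √(3.015752 + 0.024653) = 1.7437 km
Closest pair: D–E at 0.0692 km.

D and E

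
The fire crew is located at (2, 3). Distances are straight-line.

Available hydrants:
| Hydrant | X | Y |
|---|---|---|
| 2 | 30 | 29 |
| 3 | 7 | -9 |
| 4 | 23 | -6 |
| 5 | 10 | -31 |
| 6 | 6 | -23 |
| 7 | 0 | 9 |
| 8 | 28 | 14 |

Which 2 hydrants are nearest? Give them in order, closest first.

Distances from (2, 3):
2: √((28)² + (26)²) = √(784.000 + 676.000) = 38.2
3: √((5)² + (-12)²) = √(25.000 + 144.000) = 13.0
4: √((21)² + (-9)²) = √(441.000 + 81.000) = 22.8
5: √((8)² + (-34)²) = √(64.000 + 1156.000) = 34.9
6: √((4)² + (-26)²) = √(16.000 + 676.000) = 26.3
7: √((-2)² + (6)²) = √(4.000 + 36.000) = 6.3
8: √((26)² + (11)²) = √(676.000 + 121.000) = 28.2
Sorted: 7 (6.3) < 3 (13.0) < 4 (22.8) < 6 (26.3) < …

7, 3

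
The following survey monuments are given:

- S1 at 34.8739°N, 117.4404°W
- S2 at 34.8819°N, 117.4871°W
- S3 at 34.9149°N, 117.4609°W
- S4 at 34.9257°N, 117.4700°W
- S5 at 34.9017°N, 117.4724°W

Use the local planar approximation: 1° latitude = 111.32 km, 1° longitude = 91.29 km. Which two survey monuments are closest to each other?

Pairwise distances:
S1–S2: 4.3553 km
S1–S3: 4.9329 km
S1–S4: 6.3681 km
S1–S5: 4.2557 km
S2–S3: 4.3836 km
S2–S4: 5.1196 km
S2–S5: 2.5805 km
S3–S4: 1.4614 km
S3–S5: 1.8059 km
S4–S5: 2.6806 km
Closest pair: S3–S4 at 1.4614 km.

S3 and S4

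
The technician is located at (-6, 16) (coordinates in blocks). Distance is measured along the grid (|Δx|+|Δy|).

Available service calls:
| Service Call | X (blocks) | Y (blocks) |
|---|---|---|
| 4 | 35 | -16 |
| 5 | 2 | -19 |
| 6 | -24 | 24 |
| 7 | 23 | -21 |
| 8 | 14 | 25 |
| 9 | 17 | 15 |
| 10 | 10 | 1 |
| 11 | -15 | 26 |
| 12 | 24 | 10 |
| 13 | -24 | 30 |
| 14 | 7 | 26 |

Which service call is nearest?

Distances from (-6, 16):
4: |41| + |-32| = 41 + 32 = 73 blocks
5: |8| + |-35| = 8 + 35 = 43 blocks
6: |-18| + |8| = 18 + 8 = 26 blocks
7: |29| + |-37| = 29 + 37 = 66 blocks
8: |20| + |9| = 20 + 9 = 29 blocks
9: |23| + |-1| = 23 + 1 = 24 blocks
10: |16| + |-15| = 16 + 15 = 31 blocks
11: |-9| + |10| = 9 + 10 = 19 blocks
12: |30| + |-6| = 30 + 6 = 36 blocks
13: |-18| + |14| = 18 + 14 = 32 blocks
14: |13| + |10| = 13 + 10 = 23 blocks
Minimum: 11 at 19 blocks.

11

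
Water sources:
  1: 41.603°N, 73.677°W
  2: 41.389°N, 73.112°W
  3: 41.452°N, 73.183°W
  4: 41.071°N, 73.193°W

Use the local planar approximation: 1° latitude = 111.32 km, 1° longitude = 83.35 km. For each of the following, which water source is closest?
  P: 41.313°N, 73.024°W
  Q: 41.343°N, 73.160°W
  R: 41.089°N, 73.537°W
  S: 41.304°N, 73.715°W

P at 41.313°N, 73.024°W:
  1: 63.281 km
  2: 11.197 km
  3: 20.373 km
  4: 30.400 km
  → nearest: 2 (11.197 km)
Q at 41.343°N, 73.160°W:
  1: 51.910 km
  2: 6.498 km
  3: 12.284 km
  4: 30.404 km
  → nearest: 2 (6.498 km)
R at 41.089°N, 73.537°W:
  1: 58.396 km
  2: 48.684 km
  3: 50.035 km
  4: 28.742 km
  → nearest: 4 (28.742 km)
S at 41.304°N, 73.715°W:
  1: 33.435 km
  2: 51.143 km
  3: 47.304 km
  4: 50.653 km
  → nearest: 1 (33.435 km)

P→2; Q→2; R→4; S→1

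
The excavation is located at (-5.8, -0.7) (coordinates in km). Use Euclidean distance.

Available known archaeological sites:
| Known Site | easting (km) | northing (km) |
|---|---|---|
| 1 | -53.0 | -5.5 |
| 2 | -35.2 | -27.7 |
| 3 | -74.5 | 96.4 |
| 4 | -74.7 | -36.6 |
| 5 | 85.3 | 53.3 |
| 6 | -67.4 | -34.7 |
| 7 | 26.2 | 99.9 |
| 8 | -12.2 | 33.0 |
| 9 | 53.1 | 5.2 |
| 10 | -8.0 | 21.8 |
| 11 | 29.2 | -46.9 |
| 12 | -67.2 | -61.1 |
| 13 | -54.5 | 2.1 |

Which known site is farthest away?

3

Distances from (-5.8, -0.7):
1: √((-47.2)² + (-4.8)²) = √(2227.840 + 23.040) = 47.4 km
2: √((-29.4)² + (-27.0)²) = √(864.360 + 729.000) = 39.9 km
3: √((-68.7)² + (97.1)²) = √(4719.690 + 9428.410) = 118.9 km
4: √((-68.9)² + (-35.9)²) = √(4747.210 + 1288.810) = 77.7 km
5: √((91.1)² + (54.0)²) = √(8299.210 + 2916.000) = 105.9 km
6: √((-61.6)² + (-34.0)²) = √(3794.560 + 1156.000) = 70.4 km
7: √((32.0)² + (100.6)²) = √(1024.000 + 10120.360) = 105.6 km
8: √((-6.4)² + (33.7)²) = √(40.960 + 1135.690) = 34.3 km
9: √((58.9)² + (5.9)²) = √(3469.210 + 34.810) = 59.2 km
10: √((-2.2)² + (22.5)²) = √(4.840 + 506.250) = 22.6 km
11: √((35.0)² + (-46.2)²) = √(1225.000 + 2134.440) = 58.0 km
12: √((-61.4)² + (-60.4)²) = √(3769.960 + 3648.160) = 86.1 km
13: √((-48.7)² + (2.8)²) = √(2371.690 + 7.840) = 48.8 km
Maximum: 3 at 118.9 km.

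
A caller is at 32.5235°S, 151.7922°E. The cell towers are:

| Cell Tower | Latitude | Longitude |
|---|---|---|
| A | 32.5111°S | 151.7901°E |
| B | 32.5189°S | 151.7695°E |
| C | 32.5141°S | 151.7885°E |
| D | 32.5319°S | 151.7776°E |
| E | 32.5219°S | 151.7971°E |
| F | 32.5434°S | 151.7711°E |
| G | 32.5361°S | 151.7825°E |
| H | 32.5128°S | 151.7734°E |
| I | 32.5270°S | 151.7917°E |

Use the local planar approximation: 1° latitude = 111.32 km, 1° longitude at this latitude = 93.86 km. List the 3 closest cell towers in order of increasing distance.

Distances from 32.5235°S, 151.7922°E:
A: √((0.0124·111.32)² + (-0.0021·93.86)²) = √(1.905416 + 0.038851) = 1.3944 km
B: √((0.0046·111.32)² + (-0.0227·93.86)²) = √(0.262218 + 4.539550) = 2.1913 km
C: √((0.0094·111.32)² + (-0.0037·93.86)²) = √(1.094970 + 0.120605) = 1.1025 km
D: √((-0.0084·111.32)² + (-0.0146·93.86)²) = √(0.874390 + 1.877876) = 1.6590 km
E: √((0.0016·111.32)² + (0.0049·93.86)²) = √(0.031724 + 0.211521) = 0.4932 km
F: √((-0.0199·111.32)² + (-0.0211·93.86)²) = √(4.907412 + 3.922166) = 2.9715 km
G: √((-0.0126·111.32)² + (-0.0097·93.86)²) = √(1.967377 + 0.828905) = 1.6722 km
H: √((0.0107·111.32)² + (-0.0188·93.86)²) = √(1.418776 + 3.113700) = 2.1290 km
I: √((-0.0035·111.32)² + (-0.0005·93.86)²) = √(0.151804 + 0.002202) = 0.3924 km
Sorted: I (0.3924 km) < E (0.4932 km) < C (1.1025 km) < A (1.3944 km) < D (1.6590 km) < …

I, E, C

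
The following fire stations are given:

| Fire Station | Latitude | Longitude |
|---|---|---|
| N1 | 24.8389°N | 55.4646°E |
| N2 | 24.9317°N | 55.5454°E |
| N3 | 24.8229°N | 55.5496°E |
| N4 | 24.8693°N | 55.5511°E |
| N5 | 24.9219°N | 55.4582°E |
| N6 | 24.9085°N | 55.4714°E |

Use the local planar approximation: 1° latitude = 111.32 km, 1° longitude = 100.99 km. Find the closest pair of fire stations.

N5 and N6

Pairwise distances:
N1–N2: √((0.0928·111.32)² + (0.0808·100.99)²) = √(106.719148 + 66.585469) = 13.1645 km
N1–N3: √((-0.0160·111.32)² + (0.0850·100.99)²) = √(3.172388 + 73.687631) = 8.7670 km
N1–N4: √((0.0304·111.32)² + (0.0865·100.99)²) = √(11.452322 + 76.311319) = 9.3682 km
N1–N5: √((0.0830·111.32)² + (-0.0064·100.99)²) = √(85.369469 + 0.417750) = 9.2621 km
N1–N6: √((0.0696·111.32)² + (0.0068·100.99)²) = √(60.029521 + 0.471601) = 7.7782 km
N2–N3: √((-0.1088·111.32)² + (0.0042·100.99)²) = √(146.691242 + 0.179910) = 12.1190 km
N2–N4: √((-0.0624·111.32)² + (0.0057·100.99)²) = √(48.252028 + 0.331365) = 6.9702 km
N2–N5: √((-0.0098·111.32)² + (-0.0872·100.99)²) = √(1.190141 + 77.551413) = 8.8736 km
N2–N6: √((-0.0232·111.32)² + (-0.0740·100.99)²) = √(6.669947 + 55.849615) = 7.9069 km
N3–N4: √((0.0464·111.32)² + (0.0015·100.99)²) = √(26.679787 + 0.022948) = 5.1675 km
N3–N5: √((0.0990·111.32)² + (-0.0914·100.99)²) = √(121.455388 + 85.201872) = 14.3756 km
N3–N6: √((0.0856·111.32)² + (-0.0782·100.99)²) = √(90.801689 + 62.369211) = 12.3762 km
N4–N5: √((0.0526·111.32)² + (-0.0929·100.99)²) = √(34.286084 + 88.021380) = 11.0593 km
N4–N6: √((0.0392·111.32)² + (-0.0797·100.99)²) = √(19.042262 + 64.784840) = 9.1557 km
N5–N6: √((-0.0134·111.32)² + (0.0132·100.99)²) = √(2.225133 + 1.777070) = 2.0006 km
Closest pair: N5–N6 at 2.0006 km.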